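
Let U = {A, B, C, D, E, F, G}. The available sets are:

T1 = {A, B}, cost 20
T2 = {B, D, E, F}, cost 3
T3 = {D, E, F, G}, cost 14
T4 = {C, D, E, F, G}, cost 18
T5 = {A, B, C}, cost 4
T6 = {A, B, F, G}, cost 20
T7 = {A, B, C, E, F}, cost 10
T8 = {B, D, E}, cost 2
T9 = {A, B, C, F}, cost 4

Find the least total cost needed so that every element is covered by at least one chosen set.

T3, T5 cover every element at cost 14 + 4 = 18.
Any cover uses at least 2 sets; among all covering selections none totals below 18.
Greedy by coverage-per-cost would pick T8, T9, T3 for 20 — worse than the optimum 18.

18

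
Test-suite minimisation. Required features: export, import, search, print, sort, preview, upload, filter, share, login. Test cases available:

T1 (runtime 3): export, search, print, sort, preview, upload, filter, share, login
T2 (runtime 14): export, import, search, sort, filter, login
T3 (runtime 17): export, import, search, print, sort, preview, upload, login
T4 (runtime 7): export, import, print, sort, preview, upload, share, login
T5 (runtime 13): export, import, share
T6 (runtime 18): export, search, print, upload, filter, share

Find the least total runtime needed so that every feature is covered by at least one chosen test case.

10

T1, T4 cover every feature at runtime 3 + 7 = 10.
Any cover uses at least 2 test cases; among all covering selections none totals below 10.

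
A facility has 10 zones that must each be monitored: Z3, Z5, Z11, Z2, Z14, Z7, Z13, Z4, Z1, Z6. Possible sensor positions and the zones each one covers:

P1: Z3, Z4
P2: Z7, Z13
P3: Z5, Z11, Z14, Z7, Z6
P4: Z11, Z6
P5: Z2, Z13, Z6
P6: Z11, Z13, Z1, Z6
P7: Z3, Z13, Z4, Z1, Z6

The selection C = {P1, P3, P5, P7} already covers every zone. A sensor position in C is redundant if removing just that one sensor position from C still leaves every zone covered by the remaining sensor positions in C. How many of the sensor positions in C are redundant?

1

Drop P1: the rest still cover every zone — redundant.
Drop P3: Z5, Z11, Z14, Z7 uncovered — not redundant.
Drop P5: Z2 uncovered — not redundant.
Drop P7: Z1 uncovered — not redundant.
1 redundant: P1.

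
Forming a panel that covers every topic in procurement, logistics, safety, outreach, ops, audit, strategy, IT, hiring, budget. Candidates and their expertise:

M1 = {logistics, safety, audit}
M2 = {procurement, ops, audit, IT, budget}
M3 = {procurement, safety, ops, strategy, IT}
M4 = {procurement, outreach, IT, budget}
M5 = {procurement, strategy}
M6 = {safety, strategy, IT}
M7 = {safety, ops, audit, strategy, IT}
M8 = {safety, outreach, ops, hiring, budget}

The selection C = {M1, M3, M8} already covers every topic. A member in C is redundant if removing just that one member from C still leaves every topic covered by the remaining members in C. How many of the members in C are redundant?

0

Drop M1: logistics, audit uncovered — not redundant.
Drop M3: procurement, strategy, IT uncovered — not redundant.
Drop M8: outreach, hiring, budget uncovered — not redundant.
None of the members in C is redundant.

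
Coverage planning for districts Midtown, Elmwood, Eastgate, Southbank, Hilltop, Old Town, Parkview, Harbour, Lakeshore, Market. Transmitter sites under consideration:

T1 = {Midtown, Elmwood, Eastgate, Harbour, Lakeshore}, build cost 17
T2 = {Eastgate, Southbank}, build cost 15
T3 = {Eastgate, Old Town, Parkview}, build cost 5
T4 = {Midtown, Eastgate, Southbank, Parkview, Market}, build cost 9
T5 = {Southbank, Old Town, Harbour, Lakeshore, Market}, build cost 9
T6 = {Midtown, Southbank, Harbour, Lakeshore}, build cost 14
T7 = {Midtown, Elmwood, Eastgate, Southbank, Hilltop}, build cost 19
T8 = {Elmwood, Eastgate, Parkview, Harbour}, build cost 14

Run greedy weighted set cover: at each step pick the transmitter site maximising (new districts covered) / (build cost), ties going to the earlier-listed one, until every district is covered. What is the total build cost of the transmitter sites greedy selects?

Pick 1: T3 adds 3 new (Eastgate, Old Town, Parkview) at build cost 5 (ratio 3/5).
Pick 2: T5 adds 4 new (Southbank, Harbour, Lakeshore, Market) at build cost 9 (ratio 4/9).
Pick 3: T7 adds 3 new (Midtown, Elmwood, Hilltop) at build cost 19 (ratio 3/19).
Greedy total build cost: 5 + 9 + 19 = 33.

33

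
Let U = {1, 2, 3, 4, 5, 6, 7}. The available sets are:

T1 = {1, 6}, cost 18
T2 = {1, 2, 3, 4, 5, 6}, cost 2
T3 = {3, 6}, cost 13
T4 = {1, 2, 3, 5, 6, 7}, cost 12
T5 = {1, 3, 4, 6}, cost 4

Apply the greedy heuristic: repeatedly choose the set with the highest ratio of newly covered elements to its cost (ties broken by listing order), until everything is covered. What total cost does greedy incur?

14

Pick 1: T2 adds 6 new (1, 2, 3, 4, 5, 6) at cost 2 (ratio 6/2).
Pick 2: T4 adds 1 new (7) at cost 12 (ratio 1/12).
Greedy total cost: 2 + 12 = 14.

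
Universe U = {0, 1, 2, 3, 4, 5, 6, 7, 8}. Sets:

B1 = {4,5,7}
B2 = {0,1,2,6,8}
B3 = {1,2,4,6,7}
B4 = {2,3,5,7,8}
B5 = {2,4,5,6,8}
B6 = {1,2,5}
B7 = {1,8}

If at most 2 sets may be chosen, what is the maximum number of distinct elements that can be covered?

Choosing B1, B2 covers {0, 1, 2, 4, 5, 6, 7, 8} — 8 elements.
No choice of 2 sets does better; here 3 is left uncovered.

8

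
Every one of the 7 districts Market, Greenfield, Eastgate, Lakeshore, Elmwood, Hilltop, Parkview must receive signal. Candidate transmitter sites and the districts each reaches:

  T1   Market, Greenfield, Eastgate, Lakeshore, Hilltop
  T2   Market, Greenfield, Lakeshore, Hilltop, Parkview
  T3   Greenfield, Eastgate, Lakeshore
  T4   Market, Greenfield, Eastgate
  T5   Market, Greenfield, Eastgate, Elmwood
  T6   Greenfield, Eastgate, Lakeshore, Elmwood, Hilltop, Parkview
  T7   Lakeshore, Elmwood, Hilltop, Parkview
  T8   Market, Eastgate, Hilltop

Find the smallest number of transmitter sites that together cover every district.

2

T1, T6 together cover {Market, Greenfield, Eastgate, Lakeshore, Elmwood, Hilltop, Parkview} — every district.
No single transmitter site contains all 7 districts, so 2 is optimal.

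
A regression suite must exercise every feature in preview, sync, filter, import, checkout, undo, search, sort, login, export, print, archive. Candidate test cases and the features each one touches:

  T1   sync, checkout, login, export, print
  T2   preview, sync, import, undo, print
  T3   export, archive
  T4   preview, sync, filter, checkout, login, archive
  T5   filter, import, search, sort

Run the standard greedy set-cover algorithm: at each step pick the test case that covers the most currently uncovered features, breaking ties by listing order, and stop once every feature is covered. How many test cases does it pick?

4

Pick 1: T4 covers 6 new features (preview, sync, filter, checkout, login, archive).
Pick 2: T2 covers 3 new features (import, undo, print).
Pick 3: T5 covers 2 new features (search, sort).
Pick 4: T1 covers 1 new features (export).
Greedy uses 4 test cases.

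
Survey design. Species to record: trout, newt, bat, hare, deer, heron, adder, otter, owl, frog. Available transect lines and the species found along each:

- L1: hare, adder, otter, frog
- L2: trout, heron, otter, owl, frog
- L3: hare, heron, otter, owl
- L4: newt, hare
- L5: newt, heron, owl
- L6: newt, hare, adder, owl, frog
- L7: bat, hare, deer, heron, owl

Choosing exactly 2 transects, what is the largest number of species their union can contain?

8

Choosing L1, L7 covers {bat, hare, deer, heron, adder, otter, owl, frog} — 8 species.
No choice of 2 transects does better; here trout, newt are left uncovered.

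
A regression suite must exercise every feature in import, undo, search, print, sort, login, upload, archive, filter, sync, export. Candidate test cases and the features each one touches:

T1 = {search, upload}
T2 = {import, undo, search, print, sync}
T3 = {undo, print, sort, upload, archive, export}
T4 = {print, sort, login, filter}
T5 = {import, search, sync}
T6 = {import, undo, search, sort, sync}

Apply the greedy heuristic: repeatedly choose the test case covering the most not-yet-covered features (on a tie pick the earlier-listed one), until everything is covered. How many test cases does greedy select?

3

Pick 1: T3 covers 6 new features (undo, print, sort, upload, archive, export).
Pick 2: T2 covers 3 new features (import, search, sync).
Pick 3: T4 covers 2 new features (login, filter).
Greedy uses 3 test cases.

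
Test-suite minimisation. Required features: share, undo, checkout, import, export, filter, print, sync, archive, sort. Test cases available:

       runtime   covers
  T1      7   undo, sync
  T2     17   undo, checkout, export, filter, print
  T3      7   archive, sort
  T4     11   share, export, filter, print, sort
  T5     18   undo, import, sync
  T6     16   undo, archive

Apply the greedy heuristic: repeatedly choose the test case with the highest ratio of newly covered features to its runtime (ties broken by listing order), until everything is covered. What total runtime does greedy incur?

60

Pick 1: T4 adds 5 new (share, export, filter, print, sort) at runtime 11 (ratio 5/11).
Pick 2: T1 adds 2 new (undo, sync) at runtime 7 (ratio 2/7).
Pick 3: T3 adds 1 new (archive) at runtime 7 (ratio 1/7).
Pick 4: T2 adds 1 new (checkout) at runtime 17 (ratio 1/17).
Pick 5: T5 adds 1 new (import) at runtime 18 (ratio 1/18).
Greedy total runtime: 11 + 7 + 7 + 17 + 18 = 60. (The true optimum is 53, so greedy overshoots here.)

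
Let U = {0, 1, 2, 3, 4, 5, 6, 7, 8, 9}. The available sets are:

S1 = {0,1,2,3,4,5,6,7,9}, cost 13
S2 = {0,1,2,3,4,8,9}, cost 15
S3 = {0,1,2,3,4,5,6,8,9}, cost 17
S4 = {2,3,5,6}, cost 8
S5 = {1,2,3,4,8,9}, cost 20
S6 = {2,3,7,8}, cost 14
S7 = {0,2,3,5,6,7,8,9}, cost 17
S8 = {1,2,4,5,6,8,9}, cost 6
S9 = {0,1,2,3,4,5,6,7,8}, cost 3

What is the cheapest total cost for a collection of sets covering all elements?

9

S8, S9 cover every element at cost 6 + 3 = 9.
Any cover uses at least 2 sets; among all covering selections none totals below 9.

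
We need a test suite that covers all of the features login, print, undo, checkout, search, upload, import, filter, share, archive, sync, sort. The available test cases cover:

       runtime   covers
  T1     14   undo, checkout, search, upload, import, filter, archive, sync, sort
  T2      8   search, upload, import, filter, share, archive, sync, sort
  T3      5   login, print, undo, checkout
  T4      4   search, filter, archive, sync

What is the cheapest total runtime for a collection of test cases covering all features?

13

T2, T3 cover every feature at runtime 8 + 5 = 13.
Any cover uses at least 2 test cases; among all covering selections none totals below 13.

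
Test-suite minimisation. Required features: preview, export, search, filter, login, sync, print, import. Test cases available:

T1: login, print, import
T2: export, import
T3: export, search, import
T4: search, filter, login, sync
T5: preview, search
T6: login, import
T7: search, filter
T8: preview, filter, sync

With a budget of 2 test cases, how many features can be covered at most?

6

Choosing T1, T4 covers {search, filter, login, sync, print, import} — 6 features.
No choice of 2 test cases does better; here preview, export are left uncovered.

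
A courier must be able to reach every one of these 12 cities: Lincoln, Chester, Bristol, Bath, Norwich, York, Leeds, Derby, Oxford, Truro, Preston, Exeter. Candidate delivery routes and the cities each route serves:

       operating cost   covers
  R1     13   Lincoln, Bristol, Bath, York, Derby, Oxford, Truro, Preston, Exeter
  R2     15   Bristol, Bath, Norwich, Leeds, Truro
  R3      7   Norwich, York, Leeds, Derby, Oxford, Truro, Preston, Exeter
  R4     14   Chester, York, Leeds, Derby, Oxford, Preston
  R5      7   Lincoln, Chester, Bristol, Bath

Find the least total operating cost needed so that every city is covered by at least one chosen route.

R3, R5 cover every city at operating cost 7 + 7 = 14.
Any cover uses at least 2 routes; among all covering selections none totals below 14.

14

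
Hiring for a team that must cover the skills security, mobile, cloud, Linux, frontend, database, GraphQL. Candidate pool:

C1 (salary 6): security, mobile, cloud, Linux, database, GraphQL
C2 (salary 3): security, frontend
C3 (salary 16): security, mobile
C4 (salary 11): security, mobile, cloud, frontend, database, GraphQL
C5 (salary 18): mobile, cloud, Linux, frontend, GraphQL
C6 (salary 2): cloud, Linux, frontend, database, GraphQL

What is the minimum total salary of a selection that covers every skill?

C1, C6 cover every skill at salary 6 + 2 = 8.
Any cover uses at least 2 candidates; among all covering selections none totals below 8.

8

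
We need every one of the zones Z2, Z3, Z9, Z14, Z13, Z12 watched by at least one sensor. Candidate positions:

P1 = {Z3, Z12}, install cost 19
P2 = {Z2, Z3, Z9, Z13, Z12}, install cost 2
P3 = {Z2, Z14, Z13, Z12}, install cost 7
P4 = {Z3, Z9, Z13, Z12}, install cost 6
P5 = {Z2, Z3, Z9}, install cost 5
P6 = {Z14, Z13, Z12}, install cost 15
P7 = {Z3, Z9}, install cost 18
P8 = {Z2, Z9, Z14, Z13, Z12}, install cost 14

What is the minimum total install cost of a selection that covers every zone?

P2, P3 cover every zone at install cost 2 + 7 = 9.
Any cover uses at least 2 sensor positions; among all covering selections none totals below 9.

9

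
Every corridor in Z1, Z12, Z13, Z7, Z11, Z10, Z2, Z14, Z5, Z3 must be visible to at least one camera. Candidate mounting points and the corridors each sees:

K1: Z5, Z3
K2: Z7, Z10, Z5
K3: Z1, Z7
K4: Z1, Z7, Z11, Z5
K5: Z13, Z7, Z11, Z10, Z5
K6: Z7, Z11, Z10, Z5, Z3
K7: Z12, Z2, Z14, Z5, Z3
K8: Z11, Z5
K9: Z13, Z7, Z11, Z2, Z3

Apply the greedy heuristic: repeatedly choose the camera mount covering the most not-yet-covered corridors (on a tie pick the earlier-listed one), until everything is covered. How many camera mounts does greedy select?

3

Pick 1: K5 covers 5 new corridors (Z13, Z7, Z11, Z10, Z5).
Pick 2: K7 covers 4 new corridors (Z12, Z2, Z14, Z3).
Pick 3: K3 covers 1 new corridors (Z1).
Greedy uses 3 camera mounts.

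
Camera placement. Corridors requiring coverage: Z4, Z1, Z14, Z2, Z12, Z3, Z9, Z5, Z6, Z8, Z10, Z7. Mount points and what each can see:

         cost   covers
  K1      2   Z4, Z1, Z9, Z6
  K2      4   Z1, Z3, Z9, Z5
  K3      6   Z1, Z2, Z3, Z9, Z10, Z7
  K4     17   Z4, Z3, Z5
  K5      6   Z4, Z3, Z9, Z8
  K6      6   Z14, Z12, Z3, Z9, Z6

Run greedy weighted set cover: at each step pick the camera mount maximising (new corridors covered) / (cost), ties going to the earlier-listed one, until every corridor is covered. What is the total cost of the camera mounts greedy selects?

Pick 1: K1 adds 4 new (Z4, Z1, Z9, Z6) at cost 2 (ratio 4/2).
Pick 2: K3 adds 4 new (Z2, Z3, Z10, Z7) at cost 6 (ratio 4/6).
Pick 3: K6 adds 2 new (Z14, Z12) at cost 6 (ratio 2/6).
Pick 4: K2 adds 1 new (Z5) at cost 4 (ratio 1/4).
Pick 5: K5 adds 1 new (Z8) at cost 6 (ratio 1/6).
Greedy total cost: 2 + 6 + 6 + 4 + 6 = 24. (The true optimum is 22, so greedy overshoots here.)

24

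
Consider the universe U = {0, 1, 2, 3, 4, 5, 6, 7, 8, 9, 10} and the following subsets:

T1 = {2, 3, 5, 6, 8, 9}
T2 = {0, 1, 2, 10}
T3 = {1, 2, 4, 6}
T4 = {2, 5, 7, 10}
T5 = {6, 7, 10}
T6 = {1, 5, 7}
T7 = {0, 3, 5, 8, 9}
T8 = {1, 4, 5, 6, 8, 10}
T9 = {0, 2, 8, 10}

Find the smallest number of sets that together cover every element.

T3, T4, T7 together cover {0, 1, 2, 3, 4, 5, 6, 7, 8, 9, 10} — every element.
No 2 of the 9 sets cover everything (all 36 pairs fall short), so 3 is minimum.
Greedy (largest uncovered first) would take T1, T2, T3, T4 — 4 sets — but 3 suffice.

3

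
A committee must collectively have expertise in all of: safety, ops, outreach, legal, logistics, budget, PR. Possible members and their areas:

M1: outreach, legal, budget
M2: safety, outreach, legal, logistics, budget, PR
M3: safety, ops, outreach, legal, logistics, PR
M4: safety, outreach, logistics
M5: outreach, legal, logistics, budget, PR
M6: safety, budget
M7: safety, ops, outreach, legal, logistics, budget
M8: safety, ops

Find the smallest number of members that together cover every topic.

2

M1, M3 together cover {safety, ops, outreach, legal, logistics, budget, PR} — every topic.
No single member contains all 7 topics, so 2 is optimal.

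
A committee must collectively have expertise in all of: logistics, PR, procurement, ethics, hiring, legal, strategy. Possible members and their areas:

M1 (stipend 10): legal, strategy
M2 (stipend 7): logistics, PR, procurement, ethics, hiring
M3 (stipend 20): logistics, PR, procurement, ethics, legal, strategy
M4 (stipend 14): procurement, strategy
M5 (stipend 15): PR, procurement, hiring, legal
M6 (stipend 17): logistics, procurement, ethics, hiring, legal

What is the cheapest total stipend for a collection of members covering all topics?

M1, M2 cover every topic at stipend 10 + 7 = 17.
Any cover uses at least 2 members; among all covering selections none totals below 17.

17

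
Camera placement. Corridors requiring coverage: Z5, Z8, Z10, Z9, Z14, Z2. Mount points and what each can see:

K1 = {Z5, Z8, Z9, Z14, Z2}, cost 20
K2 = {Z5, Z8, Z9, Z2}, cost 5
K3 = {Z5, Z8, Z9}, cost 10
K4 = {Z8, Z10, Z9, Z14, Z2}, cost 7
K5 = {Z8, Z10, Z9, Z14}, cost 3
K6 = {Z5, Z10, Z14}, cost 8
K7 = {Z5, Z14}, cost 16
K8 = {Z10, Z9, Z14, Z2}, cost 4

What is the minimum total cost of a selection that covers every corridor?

8

K2, K5 cover every corridor at cost 5 + 3 = 8.
Any cover uses at least 2 camera mounts; among all covering selections none totals below 8.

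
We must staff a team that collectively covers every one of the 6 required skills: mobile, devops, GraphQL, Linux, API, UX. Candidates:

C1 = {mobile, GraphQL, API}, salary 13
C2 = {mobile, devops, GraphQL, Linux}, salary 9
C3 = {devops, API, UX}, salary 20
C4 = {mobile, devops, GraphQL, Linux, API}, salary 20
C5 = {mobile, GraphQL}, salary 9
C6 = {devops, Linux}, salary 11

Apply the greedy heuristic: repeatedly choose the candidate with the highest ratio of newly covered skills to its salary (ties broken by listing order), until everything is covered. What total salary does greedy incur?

29

Pick 1: C2 adds 4 new (mobile, devops, GraphQL, Linux) at salary 9 (ratio 4/9).
Pick 2: C3 adds 2 new (API, UX) at salary 20 (ratio 2/20).
Greedy total salary: 9 + 20 = 29.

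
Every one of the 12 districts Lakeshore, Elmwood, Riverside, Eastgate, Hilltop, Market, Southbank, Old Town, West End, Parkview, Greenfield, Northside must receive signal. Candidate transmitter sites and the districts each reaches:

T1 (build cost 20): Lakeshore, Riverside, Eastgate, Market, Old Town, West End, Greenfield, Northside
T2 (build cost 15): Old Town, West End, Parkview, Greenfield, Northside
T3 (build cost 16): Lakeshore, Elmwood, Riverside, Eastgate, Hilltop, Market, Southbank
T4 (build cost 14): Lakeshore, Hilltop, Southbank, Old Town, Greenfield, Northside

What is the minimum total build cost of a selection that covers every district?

T2, T3 cover every district at build cost 15 + 16 = 31.
Any cover uses at least 2 transmitter sites; among all covering selections none totals below 31.

31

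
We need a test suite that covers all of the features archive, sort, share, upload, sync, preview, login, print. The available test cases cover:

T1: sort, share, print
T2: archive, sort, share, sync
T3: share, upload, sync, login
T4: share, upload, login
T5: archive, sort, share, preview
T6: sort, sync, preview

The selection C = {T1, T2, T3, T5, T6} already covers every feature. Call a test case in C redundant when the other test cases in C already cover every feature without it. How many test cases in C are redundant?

Drop T1: print uncovered — not redundant.
Drop T2: the rest still cover every feature — redundant.
Drop T3: upload, login uncovered — not redundant.
Drop T5: the rest still cover every feature — redundant.
Drop T6: the rest still cover every feature — redundant.
3 redundant: T2, T5, T6.

3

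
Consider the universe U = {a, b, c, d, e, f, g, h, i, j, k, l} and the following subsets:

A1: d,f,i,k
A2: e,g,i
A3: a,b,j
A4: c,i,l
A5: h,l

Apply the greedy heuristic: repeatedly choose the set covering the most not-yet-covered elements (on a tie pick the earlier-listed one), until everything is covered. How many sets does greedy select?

Pick 1: A1 covers 4 new elements (d, f, i, k).
Pick 2: A3 covers 3 new elements (a, b, j).
Pick 3: A2 covers 2 new elements (e, g).
Pick 4: A4 covers 2 new elements (c, l).
Pick 5: A5 covers 1 new elements (h).
Greedy uses 5 sets.

5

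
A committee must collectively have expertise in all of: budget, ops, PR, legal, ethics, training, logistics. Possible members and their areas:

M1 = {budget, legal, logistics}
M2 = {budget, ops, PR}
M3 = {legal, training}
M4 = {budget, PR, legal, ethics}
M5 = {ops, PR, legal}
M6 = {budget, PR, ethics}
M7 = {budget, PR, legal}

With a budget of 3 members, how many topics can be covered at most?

6

Choosing M1, M2, M3 covers {budget, ops, PR, legal, training, logistics} — 6 topics.
No choice of 3 members does better; here ethics is left uncovered.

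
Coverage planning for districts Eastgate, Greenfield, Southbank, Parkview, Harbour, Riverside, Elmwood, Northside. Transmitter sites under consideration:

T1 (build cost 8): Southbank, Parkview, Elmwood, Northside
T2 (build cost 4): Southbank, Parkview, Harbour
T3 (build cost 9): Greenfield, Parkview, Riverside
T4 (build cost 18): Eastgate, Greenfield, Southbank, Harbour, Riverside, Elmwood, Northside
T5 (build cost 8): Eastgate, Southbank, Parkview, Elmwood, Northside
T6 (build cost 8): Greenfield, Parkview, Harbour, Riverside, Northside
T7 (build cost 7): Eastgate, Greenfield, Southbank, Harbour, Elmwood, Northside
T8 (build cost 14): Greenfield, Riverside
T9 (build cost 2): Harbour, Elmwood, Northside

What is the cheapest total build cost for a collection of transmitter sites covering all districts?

15

T6, T7 cover every district at build cost 8 + 7 = 15.
Any cover uses at least 2 transmitter sites; among all covering selections none totals below 15.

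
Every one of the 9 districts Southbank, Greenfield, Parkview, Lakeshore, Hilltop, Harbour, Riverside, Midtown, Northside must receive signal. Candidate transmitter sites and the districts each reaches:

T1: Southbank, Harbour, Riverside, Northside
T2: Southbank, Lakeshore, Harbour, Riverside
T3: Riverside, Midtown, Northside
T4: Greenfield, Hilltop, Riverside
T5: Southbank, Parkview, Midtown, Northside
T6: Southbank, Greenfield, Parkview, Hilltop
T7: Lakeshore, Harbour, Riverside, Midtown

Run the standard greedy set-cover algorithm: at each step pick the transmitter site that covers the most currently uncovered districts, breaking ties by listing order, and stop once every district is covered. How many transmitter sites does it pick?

Pick 1: T1 covers 4 new districts (Southbank, Harbour, Riverside, Northside).
Pick 2: T6 covers 3 new districts (Greenfield, Parkview, Hilltop).
Pick 3: T7 covers 2 new districts (Lakeshore, Midtown).
Greedy uses 3 transmitter sites.

3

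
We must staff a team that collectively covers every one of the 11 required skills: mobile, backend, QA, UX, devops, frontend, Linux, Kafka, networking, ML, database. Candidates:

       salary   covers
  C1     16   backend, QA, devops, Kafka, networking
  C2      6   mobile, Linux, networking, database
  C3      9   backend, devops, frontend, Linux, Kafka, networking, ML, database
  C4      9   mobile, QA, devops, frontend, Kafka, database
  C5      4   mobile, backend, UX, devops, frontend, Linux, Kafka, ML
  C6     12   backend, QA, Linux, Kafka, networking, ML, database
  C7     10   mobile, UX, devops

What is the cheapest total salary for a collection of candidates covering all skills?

16

C5, C6 cover every skill at salary 4 + 12 = 16.
Any cover uses at least 2 candidates; among all covering selections none totals below 16.
Greedy by coverage-per-salary would pick C5, C2, C4 for 19 — worse than the optimum 16.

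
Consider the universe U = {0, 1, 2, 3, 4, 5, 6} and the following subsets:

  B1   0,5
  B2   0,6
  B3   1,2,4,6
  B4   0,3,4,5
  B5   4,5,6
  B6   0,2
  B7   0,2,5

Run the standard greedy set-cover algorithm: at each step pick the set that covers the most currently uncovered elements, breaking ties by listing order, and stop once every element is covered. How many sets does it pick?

Pick 1: B3 covers 4 new elements (1, 2, 4, 6).
Pick 2: B4 covers 3 new elements (0, 3, 5).
Greedy uses 2 sets.

2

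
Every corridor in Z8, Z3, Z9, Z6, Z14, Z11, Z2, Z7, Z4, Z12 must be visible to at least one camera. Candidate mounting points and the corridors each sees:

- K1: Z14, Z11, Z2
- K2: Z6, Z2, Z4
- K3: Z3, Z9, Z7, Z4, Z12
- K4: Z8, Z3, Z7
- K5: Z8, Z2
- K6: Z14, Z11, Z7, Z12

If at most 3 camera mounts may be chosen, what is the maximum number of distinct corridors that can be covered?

Choosing K1, K2, K3 covers {Z3, Z9, Z6, Z14, Z11, Z2, Z7, Z4, Z12} — 9 corridors.
No choice of 3 camera mounts does better; here Z8 is left uncovered.

9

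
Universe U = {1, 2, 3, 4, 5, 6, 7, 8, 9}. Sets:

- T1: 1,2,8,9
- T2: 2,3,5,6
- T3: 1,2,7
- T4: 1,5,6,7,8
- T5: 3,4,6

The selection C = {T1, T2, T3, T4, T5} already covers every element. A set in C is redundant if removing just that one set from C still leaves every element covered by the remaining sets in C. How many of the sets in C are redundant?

Drop T1: 9 uncovered — not redundant.
Drop T2: the rest still cover every element — redundant.
Drop T3: the rest still cover every element — redundant.
Drop T4: the rest still cover every element — redundant.
Drop T5: 4 uncovered — not redundant.
3 redundant: T2, T3, T4.

3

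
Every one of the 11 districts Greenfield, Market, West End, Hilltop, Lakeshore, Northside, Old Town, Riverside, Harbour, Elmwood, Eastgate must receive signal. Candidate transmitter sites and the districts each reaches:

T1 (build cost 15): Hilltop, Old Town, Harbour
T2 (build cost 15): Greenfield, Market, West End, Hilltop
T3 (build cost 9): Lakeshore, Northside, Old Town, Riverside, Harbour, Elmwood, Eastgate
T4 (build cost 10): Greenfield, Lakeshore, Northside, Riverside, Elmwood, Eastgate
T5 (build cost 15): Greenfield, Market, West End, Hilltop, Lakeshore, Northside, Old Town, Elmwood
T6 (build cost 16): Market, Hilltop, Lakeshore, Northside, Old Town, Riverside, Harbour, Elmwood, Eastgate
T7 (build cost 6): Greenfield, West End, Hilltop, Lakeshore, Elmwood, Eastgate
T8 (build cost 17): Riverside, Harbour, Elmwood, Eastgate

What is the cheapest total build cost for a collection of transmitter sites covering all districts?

22

T6, T7 cover every district at build cost 16 + 6 = 22.
Any cover uses at least 2 transmitter sites; among all covering selections none totals below 22.
Greedy by coverage-per-build cost would pick T7, T3, T2 for 30 — worse than the optimum 22.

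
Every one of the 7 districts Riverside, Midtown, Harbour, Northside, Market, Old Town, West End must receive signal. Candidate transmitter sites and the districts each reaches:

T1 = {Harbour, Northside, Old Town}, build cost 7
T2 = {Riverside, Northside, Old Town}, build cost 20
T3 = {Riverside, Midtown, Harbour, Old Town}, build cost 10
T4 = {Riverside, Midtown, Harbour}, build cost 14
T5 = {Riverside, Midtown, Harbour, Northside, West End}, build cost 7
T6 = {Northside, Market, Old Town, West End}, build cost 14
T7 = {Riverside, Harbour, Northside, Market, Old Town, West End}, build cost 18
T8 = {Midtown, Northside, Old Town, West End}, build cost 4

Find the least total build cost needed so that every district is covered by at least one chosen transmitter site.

21

T5, T6 cover every district at build cost 7 + 14 = 21.
Any cover uses at least 2 transmitter sites; among all covering selections none totals below 21.
Greedy by coverage-per-build cost would pick T8, T5, T6 for 25 — worse than the optimum 21.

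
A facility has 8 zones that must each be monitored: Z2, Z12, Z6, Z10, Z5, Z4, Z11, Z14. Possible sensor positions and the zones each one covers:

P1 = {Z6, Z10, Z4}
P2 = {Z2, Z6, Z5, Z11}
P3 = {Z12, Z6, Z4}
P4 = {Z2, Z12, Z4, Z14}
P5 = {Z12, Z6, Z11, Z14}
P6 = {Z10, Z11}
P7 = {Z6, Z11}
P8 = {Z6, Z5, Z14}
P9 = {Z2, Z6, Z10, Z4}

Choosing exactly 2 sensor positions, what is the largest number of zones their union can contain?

7

Choosing P2, P4 covers {Z2, Z12, Z6, Z5, Z4, Z11, Z14} — 7 zones.
No choice of 2 sensor positions does better; here Z10 is left uncovered.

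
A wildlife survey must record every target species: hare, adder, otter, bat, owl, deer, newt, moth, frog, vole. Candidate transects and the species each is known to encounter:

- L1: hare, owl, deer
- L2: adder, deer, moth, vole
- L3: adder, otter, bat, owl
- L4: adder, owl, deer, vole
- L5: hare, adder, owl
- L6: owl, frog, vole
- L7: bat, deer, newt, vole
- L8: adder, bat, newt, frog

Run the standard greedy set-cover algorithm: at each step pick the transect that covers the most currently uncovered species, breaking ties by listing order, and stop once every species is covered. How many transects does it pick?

Pick 1: L2 covers 4 new species (adder, deer, moth, vole).
Pick 2: L3 covers 3 new species (otter, bat, owl).
Pick 3: L8 covers 2 new species (newt, frog).
Pick 4: L1 covers 1 new species (hare).
Greedy uses 4 transects.

4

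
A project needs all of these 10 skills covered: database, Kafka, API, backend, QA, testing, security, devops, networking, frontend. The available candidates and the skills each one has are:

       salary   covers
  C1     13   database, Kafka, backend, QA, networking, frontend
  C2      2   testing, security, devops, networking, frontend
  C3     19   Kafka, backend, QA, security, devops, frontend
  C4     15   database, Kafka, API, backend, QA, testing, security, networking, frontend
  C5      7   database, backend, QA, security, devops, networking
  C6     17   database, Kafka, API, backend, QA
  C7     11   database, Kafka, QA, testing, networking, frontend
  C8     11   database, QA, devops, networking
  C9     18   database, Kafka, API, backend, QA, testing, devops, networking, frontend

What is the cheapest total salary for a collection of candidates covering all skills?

17

C2, C4 cover every skill at salary 2 + 15 = 17.
Any cover uses at least 2 candidates; among all covering selections none totals below 17.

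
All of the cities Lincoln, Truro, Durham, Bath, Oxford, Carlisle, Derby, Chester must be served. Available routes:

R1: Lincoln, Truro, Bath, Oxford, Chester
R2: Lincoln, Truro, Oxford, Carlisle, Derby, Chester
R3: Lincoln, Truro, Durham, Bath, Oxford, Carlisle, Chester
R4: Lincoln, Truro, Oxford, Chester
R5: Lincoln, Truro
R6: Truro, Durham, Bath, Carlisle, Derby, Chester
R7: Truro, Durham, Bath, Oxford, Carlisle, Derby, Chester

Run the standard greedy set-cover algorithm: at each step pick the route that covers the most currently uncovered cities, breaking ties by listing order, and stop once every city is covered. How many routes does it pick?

Pick 1: R3 covers 7 new cities (Lincoln, Truro, Durham, Bath, Oxford, Carlisle, Chester).
Pick 2: R2 covers 1 new cities (Derby).
Greedy uses 2 routes.

2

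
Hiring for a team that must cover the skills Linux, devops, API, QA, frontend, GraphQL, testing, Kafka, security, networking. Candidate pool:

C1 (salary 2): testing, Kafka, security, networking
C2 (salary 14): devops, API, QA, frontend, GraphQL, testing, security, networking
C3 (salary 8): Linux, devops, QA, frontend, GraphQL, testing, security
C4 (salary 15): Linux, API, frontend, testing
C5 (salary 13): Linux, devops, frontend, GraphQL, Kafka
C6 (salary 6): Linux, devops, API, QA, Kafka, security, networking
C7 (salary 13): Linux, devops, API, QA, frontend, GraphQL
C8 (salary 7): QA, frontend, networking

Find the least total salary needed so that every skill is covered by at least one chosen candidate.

14

C3, C6 cover every skill at salary 8 + 6 = 14.
Any cover uses at least 2 candidates; among all covering selections none totals below 14.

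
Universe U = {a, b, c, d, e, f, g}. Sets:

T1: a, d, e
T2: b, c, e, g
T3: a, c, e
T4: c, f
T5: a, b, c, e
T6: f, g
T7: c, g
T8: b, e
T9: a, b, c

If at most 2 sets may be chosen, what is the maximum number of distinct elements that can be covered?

Choosing T1, T2 covers {a, b, c, d, e, g} — 6 elements.
No choice of 2 sets does better; here f is left uncovered.

6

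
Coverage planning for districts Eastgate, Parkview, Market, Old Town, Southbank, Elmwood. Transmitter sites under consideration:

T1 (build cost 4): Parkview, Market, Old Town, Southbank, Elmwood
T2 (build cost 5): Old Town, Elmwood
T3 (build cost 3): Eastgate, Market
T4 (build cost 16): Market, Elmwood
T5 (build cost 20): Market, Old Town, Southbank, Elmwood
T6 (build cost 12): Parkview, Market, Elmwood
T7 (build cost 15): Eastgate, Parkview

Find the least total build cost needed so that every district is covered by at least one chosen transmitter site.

7

T1, T3 cover every district at build cost 4 + 3 = 7.
Any cover uses at least 2 transmitter sites; among all covering selections none totals below 7.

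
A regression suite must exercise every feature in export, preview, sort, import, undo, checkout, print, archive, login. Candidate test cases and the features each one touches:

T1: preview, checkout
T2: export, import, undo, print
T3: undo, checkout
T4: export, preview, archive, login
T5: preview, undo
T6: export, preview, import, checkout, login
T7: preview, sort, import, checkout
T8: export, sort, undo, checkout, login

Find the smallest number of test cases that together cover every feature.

3

T2, T4, T7 together cover {export, preview, sort, import, undo, checkout, print, archive, login} — every feature.
No 2 of the 8 test cases cover everything (all 28 pairs fall short), so 3 is minimum.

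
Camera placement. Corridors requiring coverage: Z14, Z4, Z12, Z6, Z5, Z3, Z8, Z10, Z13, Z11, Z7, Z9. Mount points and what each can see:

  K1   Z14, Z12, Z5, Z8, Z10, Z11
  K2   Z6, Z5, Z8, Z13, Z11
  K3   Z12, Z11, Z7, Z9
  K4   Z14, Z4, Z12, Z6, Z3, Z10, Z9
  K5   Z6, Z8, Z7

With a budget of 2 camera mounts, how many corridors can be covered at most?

11

Choosing K2, K4 covers {Z14, Z4, Z12, Z6, Z5, Z3, Z8, Z10, Z13, Z11, Z9} — 11 corridors.
No choice of 2 camera mounts does better; here Z7 is left uncovered.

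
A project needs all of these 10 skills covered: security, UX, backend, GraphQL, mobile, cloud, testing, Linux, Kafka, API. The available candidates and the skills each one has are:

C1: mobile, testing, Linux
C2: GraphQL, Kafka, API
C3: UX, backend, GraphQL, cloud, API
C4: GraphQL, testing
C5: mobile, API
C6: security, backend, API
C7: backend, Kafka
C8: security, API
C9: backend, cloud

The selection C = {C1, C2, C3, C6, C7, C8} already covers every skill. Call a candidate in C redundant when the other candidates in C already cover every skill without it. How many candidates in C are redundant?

4

Drop C1: mobile, testing, Linux uncovered — not redundant.
Drop C2: the rest still cover every skill — redundant.
Drop C3: UX, cloud uncovered — not redundant.
Drop C6: the rest still cover every skill — redundant.
Drop C7: the rest still cover every skill — redundant.
Drop C8: the rest still cover every skill — redundant.
4 redundant: C2, C6, C7, C8.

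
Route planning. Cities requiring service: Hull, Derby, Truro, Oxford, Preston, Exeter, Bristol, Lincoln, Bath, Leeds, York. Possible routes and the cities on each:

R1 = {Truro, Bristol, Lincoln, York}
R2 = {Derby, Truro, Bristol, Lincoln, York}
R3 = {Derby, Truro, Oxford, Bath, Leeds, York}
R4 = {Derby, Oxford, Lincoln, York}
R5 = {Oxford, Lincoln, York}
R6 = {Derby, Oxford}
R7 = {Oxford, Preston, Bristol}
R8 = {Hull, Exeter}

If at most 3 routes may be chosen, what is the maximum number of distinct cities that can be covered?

Choosing R1, R3, R8 covers {Hull, Derby, Truro, Oxford, Exeter, Bristol, Lincoln, Bath, Leeds, York} — 10 cities.
No choice of 3 routes does better; here Preston is left uncovered.

10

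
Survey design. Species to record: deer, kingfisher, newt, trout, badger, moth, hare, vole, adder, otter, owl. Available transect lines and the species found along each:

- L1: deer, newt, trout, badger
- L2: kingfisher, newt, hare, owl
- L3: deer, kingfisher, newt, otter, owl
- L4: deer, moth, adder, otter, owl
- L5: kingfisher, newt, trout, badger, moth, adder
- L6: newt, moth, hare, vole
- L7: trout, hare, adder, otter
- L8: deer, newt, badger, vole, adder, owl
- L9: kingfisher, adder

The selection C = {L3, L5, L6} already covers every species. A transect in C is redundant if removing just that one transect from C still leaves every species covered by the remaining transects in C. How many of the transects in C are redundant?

0

Drop L3: deer, otter, owl uncovered — not redundant.
Drop L5: trout, badger, adder uncovered — not redundant.
Drop L6: hare, vole uncovered — not redundant.
None of the transects in C is redundant.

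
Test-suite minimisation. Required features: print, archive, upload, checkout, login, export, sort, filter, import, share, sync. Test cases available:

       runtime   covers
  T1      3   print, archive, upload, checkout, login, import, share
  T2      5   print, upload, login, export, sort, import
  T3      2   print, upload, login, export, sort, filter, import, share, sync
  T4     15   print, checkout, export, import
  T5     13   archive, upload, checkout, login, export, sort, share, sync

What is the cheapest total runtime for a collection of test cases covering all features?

5

T1, T3 cover every feature at runtime 3 + 2 = 5.
Any cover uses at least 2 test cases; among all covering selections none totals below 5.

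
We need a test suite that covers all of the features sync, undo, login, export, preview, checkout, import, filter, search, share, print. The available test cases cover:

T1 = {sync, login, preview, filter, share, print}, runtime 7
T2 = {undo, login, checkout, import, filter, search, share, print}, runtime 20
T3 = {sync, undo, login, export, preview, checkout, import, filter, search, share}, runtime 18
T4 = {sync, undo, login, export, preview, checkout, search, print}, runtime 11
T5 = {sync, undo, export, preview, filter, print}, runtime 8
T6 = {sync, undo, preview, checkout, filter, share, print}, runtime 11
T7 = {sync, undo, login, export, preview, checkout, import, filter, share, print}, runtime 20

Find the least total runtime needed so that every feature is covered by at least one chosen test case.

25

T1, T3 cover every feature at runtime 7 + 18 = 25.
Any cover uses at least 2 test cases; among all covering selections none totals below 25.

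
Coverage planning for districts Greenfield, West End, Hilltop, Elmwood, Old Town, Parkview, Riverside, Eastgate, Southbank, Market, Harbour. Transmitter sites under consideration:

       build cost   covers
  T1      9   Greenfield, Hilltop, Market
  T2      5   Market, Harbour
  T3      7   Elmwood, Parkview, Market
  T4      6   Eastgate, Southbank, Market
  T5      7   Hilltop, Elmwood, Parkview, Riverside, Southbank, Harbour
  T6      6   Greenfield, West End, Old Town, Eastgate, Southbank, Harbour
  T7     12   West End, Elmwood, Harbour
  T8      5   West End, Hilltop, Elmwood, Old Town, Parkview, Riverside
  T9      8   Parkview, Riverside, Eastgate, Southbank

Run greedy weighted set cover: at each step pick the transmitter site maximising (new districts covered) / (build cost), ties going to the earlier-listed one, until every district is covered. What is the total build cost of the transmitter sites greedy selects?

16

Pick 1: T8 adds 6 new (West End, Hilltop, Elmwood, Old Town, Parkview, Riverside) at build cost 5 (ratio 6/5).
Pick 2: T6 adds 4 new (Greenfield, Eastgate, Southbank, Harbour) at build cost 6 (ratio 4/6).
Pick 3: T2 adds 1 new (Market) at build cost 5 (ratio 1/5).
Greedy total build cost: 5 + 6 + 5 = 16.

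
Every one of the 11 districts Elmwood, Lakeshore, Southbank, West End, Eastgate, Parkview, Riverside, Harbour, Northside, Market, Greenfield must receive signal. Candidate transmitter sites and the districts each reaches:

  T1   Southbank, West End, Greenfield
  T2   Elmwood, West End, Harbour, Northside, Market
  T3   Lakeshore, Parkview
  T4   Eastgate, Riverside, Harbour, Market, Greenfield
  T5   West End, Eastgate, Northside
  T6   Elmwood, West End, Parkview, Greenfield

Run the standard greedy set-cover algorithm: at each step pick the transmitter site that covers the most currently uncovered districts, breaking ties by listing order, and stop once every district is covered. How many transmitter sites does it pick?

Pick 1: T2 covers 5 new districts (Elmwood, West End, Harbour, Northside, Market).
Pick 2: T4 covers 3 new districts (Eastgate, Riverside, Greenfield).
Pick 3: T3 covers 2 new districts (Lakeshore, Parkview).
Pick 4: T1 covers 1 new districts (Southbank).
Greedy uses 4 transmitter sites.

4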